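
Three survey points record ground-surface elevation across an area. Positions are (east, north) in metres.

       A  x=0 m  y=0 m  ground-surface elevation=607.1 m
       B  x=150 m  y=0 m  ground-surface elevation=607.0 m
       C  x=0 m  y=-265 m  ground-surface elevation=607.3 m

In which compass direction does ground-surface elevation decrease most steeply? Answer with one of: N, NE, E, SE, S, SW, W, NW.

NE

∂z/∂x = (607.0 − 607.1) / (150 − 0) = -0.0006667
∂z/∂y = (607.3 − 607.1) / (-265 − 0) = -0.0007547
Steepest decrease is along −∇f = (+0.0006667 E, +0.0007547 N) → northeast.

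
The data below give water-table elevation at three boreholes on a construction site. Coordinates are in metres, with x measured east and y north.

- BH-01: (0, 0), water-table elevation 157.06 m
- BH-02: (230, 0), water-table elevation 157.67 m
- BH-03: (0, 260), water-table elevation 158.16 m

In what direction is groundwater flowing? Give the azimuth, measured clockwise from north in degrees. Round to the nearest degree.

212°

∂h/∂x = (157.67 − 157.06) / (230 − 0) = +0.002652
∂h/∂y = (158.16 − 157.06) / (260 − 0) = +0.004231
Flow direction (−∇h) has components (-0.002652 E, -0.004231 N).
Azimuth = atan2(E, N) = atan2(-0.002652, -0.004231) = 212.1° ≈ 212°.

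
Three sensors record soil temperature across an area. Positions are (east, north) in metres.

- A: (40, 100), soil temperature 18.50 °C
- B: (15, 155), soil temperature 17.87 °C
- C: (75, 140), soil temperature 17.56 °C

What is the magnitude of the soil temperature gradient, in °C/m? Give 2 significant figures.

Differences from A: to B (Δx, Δy, Δh) = (-25, 55, -0.63); to C = (35, 40, -0.94).
Determinant of the coordinate differences = (-25)·40 − 35·55 = -2925.
∂T/∂x = [(-0.63)·40 − (-0.94)·55] / -2925 = -0.009060
∂T/∂y = [(-25)·(-0.94) − 35·(-0.63)] / -2925 = -0.01557
|∇f| = √(-0.009060² + -0.01557²) = 0.01801 °C/m

0.018 °C/m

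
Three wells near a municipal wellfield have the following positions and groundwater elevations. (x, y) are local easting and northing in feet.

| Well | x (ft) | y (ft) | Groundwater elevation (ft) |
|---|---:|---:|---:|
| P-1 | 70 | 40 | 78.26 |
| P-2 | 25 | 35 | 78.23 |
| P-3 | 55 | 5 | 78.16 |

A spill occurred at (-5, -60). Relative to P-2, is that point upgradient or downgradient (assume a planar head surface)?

Differences from P-1: to P-2 (Δx, Δy, Δh) = (-45, -5, -0.03); to P-3 = (-15, -35, -0.10).
Determinant of the coordinate differences = (-45)·(-35) − (-15)·(-5) = 1500.
∂h/∂x = [(-0.03)·(-35) − (-0.10)·(-5)] / 1500 = +0.0003667
∂h/∂y = [(-45)·(-0.10) − (-15)·(-0.03)] / 1500 = +0.002700
Head at (-5, -60) = 78.26 + (+0.0003667)·(-75) + (+0.002700)·(-100) = 77.96 ft.
That is lower than the 78.23 ft at P-2, so the point is downgradient.

downgradient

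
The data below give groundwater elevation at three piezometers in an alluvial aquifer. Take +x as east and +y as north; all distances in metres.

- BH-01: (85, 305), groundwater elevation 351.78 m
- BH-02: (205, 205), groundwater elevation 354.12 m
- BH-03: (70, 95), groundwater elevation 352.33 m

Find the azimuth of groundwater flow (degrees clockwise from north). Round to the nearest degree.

283°

Differences from BH-01: to BH-02 (Δx, Δy, Δh) = (120, -100, +2.34); to BH-03 = (-15, -210, +0.55).
Solve a·Δx + b·Δy = Δh: det = 120·(-210) − (-15)·(-100) = -26700.
∂h/∂x = [(+2.34)·(-210) − (+0.55)·(-100)] / -26700 = +0.01634
∂h/∂y = [120·(+0.55) − (-15)·(+2.34)] / -26700 = -0.003787
Flow direction (−∇h) has components (-0.01634 E, +0.003787 N).
Azimuth = atan2(E, N) = atan2(-0.01634, +0.003787) = 283.0° ≈ 283°.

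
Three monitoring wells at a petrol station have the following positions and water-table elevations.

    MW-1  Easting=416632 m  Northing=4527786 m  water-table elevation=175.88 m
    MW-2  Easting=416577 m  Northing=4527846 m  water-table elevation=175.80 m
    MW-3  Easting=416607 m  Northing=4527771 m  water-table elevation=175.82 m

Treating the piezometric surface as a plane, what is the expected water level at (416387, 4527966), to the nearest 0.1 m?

175.5 m

Taking MW-1 as reference: MW-2−MW-1 = (-55, 60, -0.08); MW-3−MW-1 = (-25, -15, -0.06).
Solve a·Δx + b·Δy = Δh: det = (-55)·(-15) − (-25)·60 = 2325.
∂h/∂x = [(-0.08)·(-15) − (-0.06)·60] / 2325 = +0.002065
∂h/∂y = [(-55)·(-0.06) − (-25)·(-0.08)] / 2325 = +0.0005591
h(416387, 4527966) = 175.88 + (+0.002065)·(-245) + (+0.0005591)·(180) = 175.88 -0.506 +0.101 = 175.475 m.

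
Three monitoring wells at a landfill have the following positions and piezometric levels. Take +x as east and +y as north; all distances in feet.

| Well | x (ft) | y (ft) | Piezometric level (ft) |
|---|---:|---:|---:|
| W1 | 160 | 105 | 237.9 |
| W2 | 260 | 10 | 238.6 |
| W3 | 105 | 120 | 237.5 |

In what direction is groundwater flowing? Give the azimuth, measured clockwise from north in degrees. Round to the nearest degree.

267°

Differences from W1: to W2 (Δx, Δy, Δh) = (100, -95, +0.7); to W3 = (-55, 15, -0.4).
Solve a·Δx + b·Δy = Δh: det = 100·15 − (-55)·(-95) = -3725.
∂h/∂x = [(+0.7)·15 − (-0.4)·(-95)] / -3725 = +0.007383
∂h/∂y = [100·(-0.4) − (-55)·(+0.7)] / -3725 = +0.0004027
Flow direction (−∇h) has components (-0.007383 E, -0.0004027 N).
Azimuth = atan2(E, N) = atan2(-0.007383, -0.0004027) = 266.9° ≈ 267°.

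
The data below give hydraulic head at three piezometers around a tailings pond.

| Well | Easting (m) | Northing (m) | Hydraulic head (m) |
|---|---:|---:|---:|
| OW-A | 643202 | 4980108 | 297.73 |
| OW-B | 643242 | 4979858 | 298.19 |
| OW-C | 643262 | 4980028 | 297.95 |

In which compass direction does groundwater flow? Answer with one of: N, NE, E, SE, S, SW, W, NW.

Taking OW-A as reference: OW-B−OW-A = (40, -250, +0.46); OW-C−OW-A = (60, -80, +0.22).
Determinant of the coordinate differences = 40·(-80) − 60·(-250) = 11800.
∂h/∂x = [(+0.46)·(-80) − (+0.22)·(-250)] / 11800 = +0.001542
∂h/∂y = [40·(+0.22) − 60·(+0.46)] / 11800 = -0.001593
Flow = −∇h = (-0.001542 east, +0.001593 north), which points northwest.

NW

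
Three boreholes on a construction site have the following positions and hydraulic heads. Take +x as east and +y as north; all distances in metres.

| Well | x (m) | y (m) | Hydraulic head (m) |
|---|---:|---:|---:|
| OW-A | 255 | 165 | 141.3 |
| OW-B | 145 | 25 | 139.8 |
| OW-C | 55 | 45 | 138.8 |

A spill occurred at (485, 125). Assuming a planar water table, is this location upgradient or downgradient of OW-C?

upgradient

With h = a·x + b·y + c and OW-A as origin, the differences give:
  (-110)·a + (-140)·b = -1.5
  (-200)·a + (-120)·b = -2.5
Eliminate b (×(-120) and ×(-140), subtract): -14800·a = -170.00 → a = ∂h/∂x = +0.01149
Back-substitute: b = ∂h/∂y = +0.001689.
Head at (485, 125) = 141.3 + (+0.01149)·(230) + (+0.001689)·(-40) = 143.87 m.
That is higher than the 138.8 m at OW-C, so the point is upgradient.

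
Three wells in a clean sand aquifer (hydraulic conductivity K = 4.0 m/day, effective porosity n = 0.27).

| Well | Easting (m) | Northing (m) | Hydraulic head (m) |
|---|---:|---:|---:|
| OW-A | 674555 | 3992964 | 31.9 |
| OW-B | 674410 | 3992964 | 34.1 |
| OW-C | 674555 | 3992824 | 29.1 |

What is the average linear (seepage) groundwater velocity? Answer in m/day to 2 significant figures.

∂h/∂x = (34.1 − 31.9) / (674410 − 674555) = -0.01517
∂h/∂y = (29.1 − 31.9) / (3992824 − 3992964) = +0.02000
|∇h| = √(-0.01517² + 0.02000²) = 0.0251
Seepage velocity v = K·i/n = 4.0 × 0.0251 / 0.27 = 0.3719 m/day.

0.37 m/day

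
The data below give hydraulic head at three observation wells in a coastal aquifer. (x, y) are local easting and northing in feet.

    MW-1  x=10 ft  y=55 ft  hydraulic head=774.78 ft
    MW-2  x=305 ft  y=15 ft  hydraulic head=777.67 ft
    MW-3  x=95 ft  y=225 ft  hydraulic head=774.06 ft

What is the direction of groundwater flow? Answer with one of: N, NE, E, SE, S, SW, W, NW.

Three-point gradient (reference MW-1): Δ to MW-2 = (295, -40, +2.89), Δ to MW-3 = (85, 170, -0.72).
∂h/∂x = +0.008637, ∂h/∂y = -0.008554 (det = 53550).
Flow = −∇h = (-0.008637 east, +0.008554 north), which points northwest.

NW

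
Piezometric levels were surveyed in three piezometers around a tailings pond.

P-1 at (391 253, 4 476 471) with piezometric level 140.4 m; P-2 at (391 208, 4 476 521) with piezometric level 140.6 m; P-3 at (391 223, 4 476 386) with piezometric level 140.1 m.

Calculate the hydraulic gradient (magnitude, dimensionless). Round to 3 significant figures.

With h = a·x + b·y + c and P-1 as origin, the differences give:
  (-45)·a + 50·b = +0.2
  (-30)·a + (-85)·b = -0.3
Eliminate b (×(-85) and ×50, subtract): 5325·a = -2.00 → a = ∂h/∂x = -0.0003756
Back-substitute: b = ∂h/∂y = +0.003662.
|∇h| = √(-0.0003756² + 0.003662²) = 0.003681

0.00368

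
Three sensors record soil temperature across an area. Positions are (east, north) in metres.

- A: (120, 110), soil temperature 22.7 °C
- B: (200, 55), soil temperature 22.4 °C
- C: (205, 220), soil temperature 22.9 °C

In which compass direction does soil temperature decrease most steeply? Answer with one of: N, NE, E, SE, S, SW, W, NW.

Taking A as reference: B−A = (80, -55, -0.3); C−A = (85, 110, +0.2).
Solve a·Δx + b·Δy = ΔT: det = 80·110 − 85·(-55) = 13475.
∂T/∂x = [(-0.3)·110 − (+0.2)·(-55)] / 13475 = -0.001633
∂T/∂y = [80·(+0.2) − 85·(-0.3)] / 13475 = +0.003080
Steepest decrease is along −∇f = (+0.001633 E, -0.003080 N) → southeast.

SE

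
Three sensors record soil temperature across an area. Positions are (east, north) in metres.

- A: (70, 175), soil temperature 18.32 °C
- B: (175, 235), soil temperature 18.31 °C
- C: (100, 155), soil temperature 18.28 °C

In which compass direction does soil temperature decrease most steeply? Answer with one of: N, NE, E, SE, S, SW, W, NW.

With T = a·x + b·y + c and A as origin, the differences give:
  105·a + 60·b = -0.01
  30·a + (-20)·b = -0.04
Eliminate b (×(-20) and ×60, subtract): -3900·a = 2.600 → a = ∂T/∂x = -0.0006667
Back-substitute: b = ∂T/∂y = +0.0010000.
Steepest decrease is along −∇f = (+0.0006667 E, -0.0010000 N) → southeast.

SE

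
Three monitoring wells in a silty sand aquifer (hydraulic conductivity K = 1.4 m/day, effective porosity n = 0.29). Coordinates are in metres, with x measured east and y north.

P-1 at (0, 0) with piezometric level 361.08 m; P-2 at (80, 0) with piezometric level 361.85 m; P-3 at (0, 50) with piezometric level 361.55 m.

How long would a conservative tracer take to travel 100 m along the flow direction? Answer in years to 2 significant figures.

∂h/∂x = (361.85 − 361.08) / (80 − 0) = +0.009625
∂h/∂y = (361.55 − 361.08) / (50 − 0) = +0.009400
|∇h| = √(0.009625² + 0.009400²) = 0.01345
Seepage velocity v = K·i/n = 1.4 × 0.01345 / 0.29 = 0.06493 m/day.
t = 100 / 0.06493 = 1540 days = 4.22 years.

4.2 years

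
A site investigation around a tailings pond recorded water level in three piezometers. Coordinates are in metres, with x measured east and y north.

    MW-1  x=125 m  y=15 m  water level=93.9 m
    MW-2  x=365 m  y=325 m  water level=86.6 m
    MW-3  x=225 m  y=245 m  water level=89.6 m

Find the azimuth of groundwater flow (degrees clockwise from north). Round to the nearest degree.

049°

Differences from MW-1: to MW-2 (Δx, Δy, Δh) = (240, 310, -7.3); to MW-3 = (100, 230, -4.3).
Determinant of the coordinate differences = 240·230 − 100·310 = 24200.
∂h/∂x = [(-7.3)·230 − (-4.3)·310] / 24200 = -0.01430
∂h/∂y = [240·(-4.3) − 100·(-7.3)] / 24200 = -0.01248
Flow direction (−∇h) has components (+0.01430 E, +0.01248 N).
Azimuth = atan2(E, N) = atan2(+0.01430, +0.01248) = 48.9° ≈ 049°.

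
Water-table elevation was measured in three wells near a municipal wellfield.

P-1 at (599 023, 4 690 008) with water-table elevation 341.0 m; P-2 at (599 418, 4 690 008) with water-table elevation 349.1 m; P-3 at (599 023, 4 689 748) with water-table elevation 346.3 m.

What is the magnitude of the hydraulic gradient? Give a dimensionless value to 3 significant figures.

∂h/∂x = (349.1 − 341.0) / (599418 − 599023) = +0.02051
∂h/∂y = (346.3 − 341.0) / (4689748 − 4690008) = -0.02038
|∇h| = √(0.02051² + -0.02038²) = 0.02891

0.0289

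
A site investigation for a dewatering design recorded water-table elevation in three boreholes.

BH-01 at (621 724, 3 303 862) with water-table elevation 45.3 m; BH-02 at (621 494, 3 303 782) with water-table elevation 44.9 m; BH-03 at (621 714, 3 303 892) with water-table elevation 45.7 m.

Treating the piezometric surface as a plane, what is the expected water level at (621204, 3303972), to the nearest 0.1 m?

Differences from BH-01: to BH-02 (Δx, Δy, Δh) = (-230, -80, -0.4); to BH-03 = (-10, 30, +0.4).
Solve a·Δx + b·Δy = Δh: det = (-230)·30 − (-10)·(-80) = -7700.
∂h/∂x = [(-0.4)·30 − (+0.4)·(-80)] / -7700 = -0.002597
∂h/∂y = [(-230)·(+0.4) − (-10)·(-0.4)] / -7700 = +0.01247
h(621204, 3303972) = 45.3 + (-0.002597)·(-520) + (+0.01247)·(110) = 45.3 +1.351 +1.371 = 48.022 m.

48.0 m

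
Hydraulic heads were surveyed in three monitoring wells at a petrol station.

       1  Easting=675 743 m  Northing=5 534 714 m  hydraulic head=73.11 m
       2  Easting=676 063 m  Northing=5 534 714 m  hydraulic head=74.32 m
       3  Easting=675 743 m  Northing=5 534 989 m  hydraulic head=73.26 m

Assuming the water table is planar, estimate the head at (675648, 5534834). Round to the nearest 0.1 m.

∂h/∂x = (74.32 − 73.11) / (676063 − 675743) = +0.003781
∂h/∂y = (73.26 − 73.11) / (5534989 − 5534714) = +0.0005455
h(675648, 5534834) = 73.11 + (+0.003781)·(-95) + (+0.0005455)·(120) = 73.11 -0.359 +0.065 = 72.816 m.

72.8 m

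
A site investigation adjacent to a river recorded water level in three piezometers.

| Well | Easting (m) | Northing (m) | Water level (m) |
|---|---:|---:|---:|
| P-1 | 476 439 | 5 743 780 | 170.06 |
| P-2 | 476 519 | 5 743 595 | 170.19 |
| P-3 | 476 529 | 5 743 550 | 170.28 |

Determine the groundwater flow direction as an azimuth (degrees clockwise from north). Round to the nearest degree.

061°

Differences from P-1: to P-2 (Δx, Δy, Δh) = (80, -185, +0.13); to P-3 = (90, -230, +0.22).
Solve a·Δx + b·Δy = Δh: det = 80·(-230) − 90·(-185) = -1750.
∂h/∂x = [(+0.13)·(-230) − (+0.22)·(-185)] / -1750 = -0.006171
∂h/∂y = [80·(+0.22) − 90·(+0.13)] / -1750 = -0.003371
Flow direction (−∇h) has components (+0.006171 E, +0.003371 N).
Azimuth = atan2(E, N) = atan2(+0.006171, +0.003371) = 61.4° ≈ 061°.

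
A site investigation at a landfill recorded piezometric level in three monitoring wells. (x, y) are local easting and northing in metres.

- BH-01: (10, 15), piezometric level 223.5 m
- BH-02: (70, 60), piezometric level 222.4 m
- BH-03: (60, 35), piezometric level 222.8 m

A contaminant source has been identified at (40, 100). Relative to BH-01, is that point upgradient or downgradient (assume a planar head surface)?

downgradient

Taking BH-01 as reference: BH-02−BH-01 = (60, 45, -1.1); BH-03−BH-01 = (50, 20, -0.7).
Determinant of the coordinate differences = 60·20 − 50·45 = -1050.
∂h/∂x = [(-1.1)·20 − (-0.7)·45] / -1050 = -0.009048
∂h/∂y = [60·(-0.7) − 50·(-1.1)] / -1050 = -0.01238
Head at (40, 100) = 223.5 + (-0.009048)·(30) + (-0.01238)·(85) = 222.18 m.
That is lower than the 223.5 m at BH-01, so the point is downgradient.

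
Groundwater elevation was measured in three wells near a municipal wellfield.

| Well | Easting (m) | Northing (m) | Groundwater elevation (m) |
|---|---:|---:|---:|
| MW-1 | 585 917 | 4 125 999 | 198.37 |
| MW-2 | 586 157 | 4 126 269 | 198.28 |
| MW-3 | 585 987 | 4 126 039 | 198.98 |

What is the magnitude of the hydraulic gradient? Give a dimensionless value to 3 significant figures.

With h = a·x + b·y + c and MW-1 as origin, the differences give:
  240·a + 270·b = -0.09
  70·a + 40·b = +0.61
Eliminate b (×40 and ×270, subtract): -9300·a = -168.300 → a = ∂h/∂x = +0.01810
Back-substitute: b = ∂h/∂y = -0.01642.
|∇h| = √(0.01810² + -0.01642²) = 0.02444

0.0244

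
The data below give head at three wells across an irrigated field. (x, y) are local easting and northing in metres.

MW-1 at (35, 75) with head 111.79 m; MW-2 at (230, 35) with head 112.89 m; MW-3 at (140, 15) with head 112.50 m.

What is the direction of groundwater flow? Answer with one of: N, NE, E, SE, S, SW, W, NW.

NW

With h = a·x + b·y + c and MW-1 as origin, the differences give:
  195·a + (-40)·b = +1.10
  105·a + (-60)·b = +0.71
Eliminate b (×(-60) and ×(-40), subtract): -7500·a = -37.600 → a = ∂h/∂x = +0.005013
Back-substitute: b = ∂h/∂y = -0.003060.
Flow = −∇h = (-0.005013 east, +0.003060 north), which points northwest.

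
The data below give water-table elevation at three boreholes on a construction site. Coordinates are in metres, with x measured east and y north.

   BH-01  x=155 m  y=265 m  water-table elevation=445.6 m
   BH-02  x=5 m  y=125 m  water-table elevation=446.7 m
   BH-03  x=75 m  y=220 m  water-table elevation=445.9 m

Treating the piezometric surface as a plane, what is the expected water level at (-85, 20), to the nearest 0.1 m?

With h = a·x + b·y + c and BH-01 as origin, the differences give:
  (-150)·a + (-140)·b = +1.1
  (-80)·a + (-45)·b = +0.3
Eliminate b (×(-45) and ×(-140), subtract): -4450·a = -7.50 → a = ∂h/∂x = +0.001685
Back-substitute: b = ∂h/∂y = -0.009663.
h(-85, 20) = 445.6 + (+0.001685)·(-240) + (-0.009663)·(-245) = 445.6 -0.404 +2.367 = 447.563 m.

447.6 m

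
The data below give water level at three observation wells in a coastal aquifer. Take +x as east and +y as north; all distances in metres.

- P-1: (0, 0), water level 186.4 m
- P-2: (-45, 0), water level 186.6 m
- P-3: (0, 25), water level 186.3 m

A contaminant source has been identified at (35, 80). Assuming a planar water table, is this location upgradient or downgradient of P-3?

downgradient

∂h/∂x = (186.6 − 186.4) / (-45 − 0) = -0.004444
∂h/∂y = (186.3 − 186.4) / (25 − 0) = -0.004000
Head at (35, 80) = 186.4 + (-0.004444)·(35) + (-0.004000)·(80) = 185.92 m.
That is lower than the 186.3 m at P-3, so the point is downgradient.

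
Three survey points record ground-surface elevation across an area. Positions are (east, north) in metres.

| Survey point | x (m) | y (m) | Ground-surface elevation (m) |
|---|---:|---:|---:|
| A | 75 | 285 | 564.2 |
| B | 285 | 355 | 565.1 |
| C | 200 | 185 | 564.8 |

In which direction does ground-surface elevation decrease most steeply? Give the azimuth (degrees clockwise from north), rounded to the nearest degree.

Three-point gradient (reference A): Δ to B = (210, 70, +0.9), Δ to C = (125, -100, +0.6).
∂z/∂x = +0.004437, ∂z/∂y = -0.0004538 (det = -29750).
Steepest decrease is along −∇f: components (-0.004437 E, +0.0004538 N).
Azimuth = atan2(-0.004437, +0.0004538) = 275.8° ≈ 276°.

276°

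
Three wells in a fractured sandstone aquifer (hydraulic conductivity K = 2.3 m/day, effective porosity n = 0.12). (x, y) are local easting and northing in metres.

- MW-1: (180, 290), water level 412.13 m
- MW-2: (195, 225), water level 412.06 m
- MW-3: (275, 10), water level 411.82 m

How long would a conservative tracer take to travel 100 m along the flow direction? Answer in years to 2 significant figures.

14 years

Differences from MW-1: to MW-2 (Δx, Δy, Δh) = (15, -65, -0.07); to MW-3 = (95, -280, -0.31).
Solve a·Δx + b·Δy = Δh: det = 15·(-280) − 95·(-65) = 1975.
∂h/∂x = [(-0.07)·(-280) − (-0.31)·(-65)] / 1975 = -0.0002785
∂h/∂y = [15·(-0.31) − 95·(-0.07)] / 1975 = +0.001013
|∇h| = √(-0.0002785² + 0.001013²) = 0.001051
Seepage velocity v = K·i/n = 2.3 × 0.001051 / 0.12 = 0.02014 m/day.
t = 100 / 0.02014 = 4965 days = 13.6 years.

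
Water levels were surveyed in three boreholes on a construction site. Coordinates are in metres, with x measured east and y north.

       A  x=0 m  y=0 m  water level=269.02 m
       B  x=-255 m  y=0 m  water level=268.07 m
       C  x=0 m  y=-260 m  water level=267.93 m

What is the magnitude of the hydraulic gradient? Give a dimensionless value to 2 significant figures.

∂h/∂x = (268.07 − 269.02) / (-255 − 0) = +0.003725
∂h/∂y = (267.93 − 269.02) / (-260 − 0) = +0.004192
|∇h| = √(0.003725² + 0.004192²) = 0.005608

0.0056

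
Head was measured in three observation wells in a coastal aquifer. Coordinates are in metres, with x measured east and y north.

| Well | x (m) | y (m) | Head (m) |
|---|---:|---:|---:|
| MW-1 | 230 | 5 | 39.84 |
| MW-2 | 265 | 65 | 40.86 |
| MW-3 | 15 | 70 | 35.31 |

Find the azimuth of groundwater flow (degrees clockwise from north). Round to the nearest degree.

With h = a·x + b·y + c and MW-1 as origin, the differences give:
  35·a + 60·b = +1.02
  (-215)·a + 65·b = -4.53
Eliminate b (×65 and ×60, subtract): 15175·a = 338.100 → a = ∂h/∂x = +0.02228
Back-substitute: b = ∂h/∂y = +0.004003.
Flow direction (−∇h) has components (-0.02228 E, -0.004003 N).
Azimuth = atan2(E, N) = atan2(-0.02228, -0.004003) = 259.8° ≈ 260°.

260°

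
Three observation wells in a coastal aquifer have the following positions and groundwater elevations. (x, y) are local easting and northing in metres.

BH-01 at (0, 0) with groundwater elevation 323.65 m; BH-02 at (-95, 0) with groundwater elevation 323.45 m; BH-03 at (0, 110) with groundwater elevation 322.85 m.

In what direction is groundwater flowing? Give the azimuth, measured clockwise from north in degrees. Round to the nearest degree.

∂h/∂x = (323.45 − 323.65) / (-95 − 0) = +0.002105
∂h/∂y = (322.85 − 323.65) / (110 − 0) = -0.007273
Flow direction (−∇h) has components (-0.002105 E, +0.007273 N).
Azimuth = atan2(E, N) = atan2(-0.002105, +0.007273) = 343.9° ≈ 344°.

344°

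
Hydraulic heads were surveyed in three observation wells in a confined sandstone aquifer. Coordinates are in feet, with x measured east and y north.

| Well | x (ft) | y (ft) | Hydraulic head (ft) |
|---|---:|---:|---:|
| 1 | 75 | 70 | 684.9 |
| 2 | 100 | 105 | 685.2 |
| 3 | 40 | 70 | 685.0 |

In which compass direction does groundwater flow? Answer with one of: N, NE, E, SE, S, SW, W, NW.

S

With h = a·x + b·y + c and 1 as origin, the differences give:
  25·a + 35·b = +0.3
  (-35)·a + 0·b = +0.1
Eliminate b (×0 and ×35, subtract): 1225·a = -3.50 → a = ∂h/∂x = -0.002857
Back-substitute: b = ∂h/∂y = +0.01061.
Flow = −∇h = (+0.002857 east, -0.01061 north), which points south.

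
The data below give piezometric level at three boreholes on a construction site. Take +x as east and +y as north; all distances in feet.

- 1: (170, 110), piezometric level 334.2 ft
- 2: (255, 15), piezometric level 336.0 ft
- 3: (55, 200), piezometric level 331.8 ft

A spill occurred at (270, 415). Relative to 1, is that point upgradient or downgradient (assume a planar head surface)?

With h = a·x + b·y + c and 1 as origin, the differences give:
  85·a + (-95)·b = +1.8
  (-115)·a + 90·b = -2.4
Eliminate b (×90 and ×(-95), subtract): -3275·a = -66.00 → a = ∂h/∂x = +0.02015
Back-substitute: b = ∂h/∂y = -0.0009160.
Head at (270, 415) = 334.2 + (+0.02015)·(100) + (-0.0009160)·(305) = 335.94 ft.
That is higher than the 334.2 ft at 1, so the point is upgradient.

upgradient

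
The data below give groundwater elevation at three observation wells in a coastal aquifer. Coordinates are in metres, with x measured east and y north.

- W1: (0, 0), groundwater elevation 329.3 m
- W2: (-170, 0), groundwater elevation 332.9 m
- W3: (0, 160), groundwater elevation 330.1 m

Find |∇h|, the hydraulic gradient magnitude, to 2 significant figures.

∂h/∂x = (332.9 − 329.3) / (-170 − 0) = -0.02118
∂h/∂y = (330.1 − 329.3) / (160 − 0) = +0.005000
|∇h| = √(-0.02118² + 0.005000²) = 0.02176

0.022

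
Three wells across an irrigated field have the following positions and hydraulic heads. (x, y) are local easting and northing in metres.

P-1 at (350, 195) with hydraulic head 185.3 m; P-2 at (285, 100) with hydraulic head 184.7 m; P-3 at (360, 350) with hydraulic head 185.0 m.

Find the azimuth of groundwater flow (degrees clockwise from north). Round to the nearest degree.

Taking P-1 as reference: P-2−P-1 = (-65, -95, -0.6); P-3−P-1 = (10, 155, -0.3).
Determinant of the coordinate differences = (-65)·155 − 10·(-95) = -9125.
∂h/∂x = [(-0.6)·155 − (-0.3)·(-95)] / -9125 = +0.01332
∂h/∂y = [(-65)·(-0.3) − 10·(-0.6)] / -9125 = -0.002795
Flow direction (−∇h) has components (-0.01332 E, +0.002795 N).
Azimuth = atan2(E, N) = atan2(-0.01332, +0.002795) = 281.9° ≈ 282°.

282°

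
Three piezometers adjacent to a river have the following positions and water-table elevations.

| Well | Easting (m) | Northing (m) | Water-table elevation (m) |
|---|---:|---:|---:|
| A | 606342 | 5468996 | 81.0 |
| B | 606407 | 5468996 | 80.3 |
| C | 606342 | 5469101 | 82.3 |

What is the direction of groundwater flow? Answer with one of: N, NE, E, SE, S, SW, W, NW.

∂h/∂x = (80.3 − 81.0) / (606407 − 606342) = -0.01077
∂h/∂y = (82.3 − 81.0) / (5469101 − 5468996) = +0.01238
Flow = −∇h = (+0.01077 east, -0.01238 north), which points southeast.

SE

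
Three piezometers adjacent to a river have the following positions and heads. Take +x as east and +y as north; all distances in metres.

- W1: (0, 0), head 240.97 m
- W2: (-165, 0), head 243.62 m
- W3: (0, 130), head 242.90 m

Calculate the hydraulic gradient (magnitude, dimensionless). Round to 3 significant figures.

∂h/∂x = (243.62 − 240.97) / (-165 − 0) = -0.01606
∂h/∂y = (242.90 − 240.97) / (130 − 0) = +0.01485
|∇h| = √(-0.01606² + 0.01485²) = 0.02187

0.0219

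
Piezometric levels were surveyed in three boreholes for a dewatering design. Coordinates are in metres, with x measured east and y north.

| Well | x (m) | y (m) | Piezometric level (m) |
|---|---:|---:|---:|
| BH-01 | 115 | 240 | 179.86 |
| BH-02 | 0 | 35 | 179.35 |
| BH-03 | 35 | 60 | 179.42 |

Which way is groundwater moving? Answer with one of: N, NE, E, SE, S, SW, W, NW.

S

With h = a·x + b·y + c and BH-01 as origin, the differences give:
  (-115)·a + (-205)·b = -0.51
  (-80)·a + (-180)·b = -0.44
Eliminate b (×(-180) and ×(-205), subtract): 4300·a = 1.600 → a = ∂h/∂x = +0.0003721
Back-substitute: b = ∂h/∂y = +0.002279.
Flow = −∇h = (-0.0003721 east, -0.002279 north), which points south.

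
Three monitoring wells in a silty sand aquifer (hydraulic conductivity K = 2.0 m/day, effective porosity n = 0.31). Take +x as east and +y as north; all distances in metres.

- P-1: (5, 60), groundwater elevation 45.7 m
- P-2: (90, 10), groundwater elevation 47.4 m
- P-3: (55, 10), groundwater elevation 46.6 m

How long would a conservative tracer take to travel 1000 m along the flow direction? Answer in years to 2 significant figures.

18 years

With h = a·x + b·y + c and P-1 as origin, the differences give:
  85·a + (-50)·b = +1.7
  50·a + (-50)·b = +0.9
Eliminate b (×(-50) and ×(-50), subtract): -1750·a = -40.00 → a = ∂h/∂x = +0.02286
Back-substitute: b = ∂h/∂y = +0.004857.
|∇h| = √(0.02286² + 0.004857²) = 0.02337
Seepage velocity v = K·i/n = 2.0 × 0.02337 / 0.31 = 0.1508 m/day.
t = 1000 / 0.1508 = 6631 days = 18.2 years.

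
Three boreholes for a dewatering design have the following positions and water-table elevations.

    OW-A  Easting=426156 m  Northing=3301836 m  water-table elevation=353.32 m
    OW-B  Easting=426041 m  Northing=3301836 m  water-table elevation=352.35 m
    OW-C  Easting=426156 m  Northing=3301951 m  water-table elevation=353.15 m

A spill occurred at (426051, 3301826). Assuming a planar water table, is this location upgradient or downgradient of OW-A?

∂h/∂x = (352.35 − 353.32) / (426041 − 426156) = +0.008435
∂h/∂y = (353.15 − 353.32) / (3301951 − 3301836) = -0.001478
Head at (426051, 3301826) = 353.32 + (+0.008435)·(-105) + (-0.001478)·(-10) = 352.45 m.
That is lower than the 353.32 m at OW-A, so the point is downgradient.

downgradient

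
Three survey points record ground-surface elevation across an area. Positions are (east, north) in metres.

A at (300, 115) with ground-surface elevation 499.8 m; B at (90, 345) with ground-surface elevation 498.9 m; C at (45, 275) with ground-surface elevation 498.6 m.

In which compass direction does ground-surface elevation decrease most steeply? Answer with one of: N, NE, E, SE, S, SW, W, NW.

W

With z = a·x + b·y + c and A as origin, the differences give:
  (-210)·a + 230·b = -0.9
  (-255)·a + 160·b = -1.2
Eliminate b (×160 and ×230, subtract): 25050·a = 132.00 → a = ∂z/∂x = +0.005269
Back-substitute: b = ∂z/∂y = +0.0008982.
Steepest decrease is along −∇f = (-0.005269 E, -0.0008982 N) → west.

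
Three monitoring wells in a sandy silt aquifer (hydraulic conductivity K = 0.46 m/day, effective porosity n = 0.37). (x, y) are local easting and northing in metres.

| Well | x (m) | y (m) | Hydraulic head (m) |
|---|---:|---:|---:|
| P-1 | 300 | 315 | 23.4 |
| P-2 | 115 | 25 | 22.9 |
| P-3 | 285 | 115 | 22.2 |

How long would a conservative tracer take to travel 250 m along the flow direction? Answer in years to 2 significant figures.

55 years

Taking P-1 as reference: P-2−P-1 = (-185, -290, -0.5); P-3−P-1 = (-15, -200, -1.2).
Determinant of the coordinate differences = (-185)·(-200) − (-15)·(-290) = 32650.
∂h/∂x = [(-0.5)·(-200) − (-1.2)·(-290)] / 32650 = -0.007596
∂h/∂y = [(-185)·(-1.2) − (-15)·(-0.5)] / 32650 = +0.006570
|∇h| = √(-0.007596² + 0.006570²) = 0.01004
Seepage velocity v = K·i/n = 0.46 × 0.01004 / 0.37 = 0.01248 m/day.
t = 250 / 0.01248 = 2.003e+04 days = 54.8 years.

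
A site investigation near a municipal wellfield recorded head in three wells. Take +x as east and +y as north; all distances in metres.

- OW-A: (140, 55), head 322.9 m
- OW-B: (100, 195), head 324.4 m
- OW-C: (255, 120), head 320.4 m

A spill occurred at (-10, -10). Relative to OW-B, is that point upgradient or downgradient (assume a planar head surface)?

Three-point gradient (reference OW-A): Δ to OW-B = (-40, 140, +1.5), Δ to OW-C = (115, 65, -2.5).
∂h/∂x = -0.02393, ∂h/∂y = +0.003877 (det = -18700).
Head at (-10, -10) = 322.9 + (-0.02393)·(-150) + (+0.003877)·(-65) = 326.24 m.
That is higher than the 324.4 m at OW-B, so the point is upgradient.

upgradient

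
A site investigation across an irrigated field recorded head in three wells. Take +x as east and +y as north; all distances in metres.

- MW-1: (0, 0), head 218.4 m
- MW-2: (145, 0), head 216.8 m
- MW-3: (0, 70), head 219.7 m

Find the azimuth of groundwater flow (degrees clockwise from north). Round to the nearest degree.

149°

∂h/∂x = (216.8 − 218.4) / (145 − 0) = -0.01103
∂h/∂y = (219.7 − 218.4) / (70 − 0) = +0.01857
Flow direction (−∇h) has components (+0.01103 E, -0.01857 N).
Azimuth = atan2(E, N) = atan2(+0.01103, -0.01857) = 149.3° ≈ 149°.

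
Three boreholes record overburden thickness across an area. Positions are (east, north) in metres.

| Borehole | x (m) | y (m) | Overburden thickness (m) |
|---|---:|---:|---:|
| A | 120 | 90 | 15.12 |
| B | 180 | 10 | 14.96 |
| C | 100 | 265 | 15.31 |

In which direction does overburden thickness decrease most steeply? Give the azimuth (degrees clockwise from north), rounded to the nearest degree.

Differences from A: to B (Δx, Δy, Δh) = (60, -80, -0.16); to C = (-20, 175, +0.19).
Determinant of the coordinate differences = 60·175 − (-20)·(-80) = 8900.
∂d/∂x = [(-0.16)·175 − (+0.19)·(-80)] / 8900 = -0.001438
∂d/∂y = [60·(+0.19) − (-20)·(-0.16)] / 8900 = +0.0009213
Steepest decrease is along −∇f: components (+0.001438 E, -0.0009213 N).
Azimuth = atan2(+0.001438, -0.0009213) = 122.6° ≈ 123°.

123°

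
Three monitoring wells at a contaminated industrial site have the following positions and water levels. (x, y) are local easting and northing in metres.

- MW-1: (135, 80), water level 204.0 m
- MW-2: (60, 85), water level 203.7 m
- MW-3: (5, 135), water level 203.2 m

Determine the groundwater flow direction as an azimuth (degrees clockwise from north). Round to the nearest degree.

329°

Differences from MW-1: to MW-2 (Δx, Δy, Δh) = (-75, 5, -0.3); to MW-3 = (-130, 55, -0.8).
Determinant of the coordinate differences = (-75)·55 − (-130)·5 = -3475.
∂h/∂x = [(-0.3)·55 − (-0.8)·5] / -3475 = +0.003597
∂h/∂y = [(-75)·(-0.8) − (-130)·(-0.3)] / -3475 = -0.006043
Flow direction (−∇h) has components (-0.003597 E, +0.006043 N).
Azimuth = atan2(E, N) = atan2(-0.003597, +0.006043) = 329.2° ≈ 329°.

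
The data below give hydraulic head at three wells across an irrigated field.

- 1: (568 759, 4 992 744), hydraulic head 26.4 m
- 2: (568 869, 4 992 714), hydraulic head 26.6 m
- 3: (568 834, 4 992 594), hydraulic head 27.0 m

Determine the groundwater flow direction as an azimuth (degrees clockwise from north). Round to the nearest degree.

With h = a·x + b·y + c and 1 as origin, the differences give:
  110·a + (-30)·b = +0.2
  75·a + (-150)·b = +0.6
Eliminate b (×(-150) and ×(-30), subtract): -14250·a = -12.00 → a = ∂h/∂x = +0.0008421
Back-substitute: b = ∂h/∂y = -0.003579.
Flow direction (−∇h) has components (-0.0008421 E, +0.003579 N).
Azimuth = atan2(E, N) = atan2(-0.0008421, +0.003579) = 346.8° ≈ 347°.

347°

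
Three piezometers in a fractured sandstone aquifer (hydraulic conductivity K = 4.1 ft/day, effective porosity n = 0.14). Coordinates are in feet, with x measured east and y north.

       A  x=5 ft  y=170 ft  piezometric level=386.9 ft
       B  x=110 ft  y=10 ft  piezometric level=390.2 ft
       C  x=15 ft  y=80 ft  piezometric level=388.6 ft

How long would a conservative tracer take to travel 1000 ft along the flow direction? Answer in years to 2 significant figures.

5.0 years

Taking A as reference: B−A = (105, -160, +3.3); C−A = (10, -90, +1.7).
Determinant of the coordinate differences = 105·(-90) − 10·(-160) = -7850.
∂h/∂x = [(+3.3)·(-90) − (+1.7)·(-160)] / -7850 = +0.003185
∂h/∂y = [105·(+1.7) − 10·(+3.3)] / -7850 = -0.01854
|∇h| = √(0.003185² + -0.01854²) = 0.01881
Seepage velocity v = K·i/n = 4.1 × 0.01881 / 0.14 = 0.5509 ft/day.
t = 1000 / 0.5509 = 1815 days = 4.97 years.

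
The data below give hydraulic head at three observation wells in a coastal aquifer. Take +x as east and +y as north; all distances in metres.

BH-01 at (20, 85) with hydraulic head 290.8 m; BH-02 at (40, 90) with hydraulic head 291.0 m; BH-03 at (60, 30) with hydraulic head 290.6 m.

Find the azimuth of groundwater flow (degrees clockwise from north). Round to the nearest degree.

Three-point gradient (reference BH-01): Δ to BH-02 = (20, 5, +0.2), Δ to BH-03 = (40, -55, -0.2).
∂h/∂x = +0.007692, ∂h/∂y = +0.009231 (det = -1300).
Flow direction (−∇h) has components (-0.007692 E, -0.009231 N).
Azimuth = atan2(E, N) = atan2(-0.007692, -0.009231) = 219.8° ≈ 220°.

220°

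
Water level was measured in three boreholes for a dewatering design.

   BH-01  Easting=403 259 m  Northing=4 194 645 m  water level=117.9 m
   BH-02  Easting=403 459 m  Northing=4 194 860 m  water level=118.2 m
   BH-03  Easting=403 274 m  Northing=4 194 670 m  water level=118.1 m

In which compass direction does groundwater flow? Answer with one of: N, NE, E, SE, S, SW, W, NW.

SE

Taking BH-01 as reference: BH-02−BH-01 = (200, 215, +0.3); BH-03−BH-01 = (15, 25, +0.2).
Solve a·Δx + b·Δy = Δh: det = 200·25 − 15·215 = 1775.
∂h/∂x = [(+0.3)·25 − (+0.2)·215] / 1775 = -0.02000
∂h/∂y = [200·(+0.2) − 15·(+0.3)] / 1775 = +0.02000
Flow = −∇h = (+0.02000 east, -0.02000 north), which points southeast.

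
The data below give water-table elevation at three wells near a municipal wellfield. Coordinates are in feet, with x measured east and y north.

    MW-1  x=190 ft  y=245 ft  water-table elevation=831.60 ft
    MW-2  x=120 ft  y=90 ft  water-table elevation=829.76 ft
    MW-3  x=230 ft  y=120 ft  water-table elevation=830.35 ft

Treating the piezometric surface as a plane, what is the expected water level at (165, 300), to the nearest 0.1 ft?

832.1 ft

With h = a·x + b·y + c and MW-1 as origin, the differences give:
  (-70)·a + (-155)·b = -1.84
  40·a + (-125)·b = -1.25
Eliminate b (×(-125) and ×(-155), subtract): 14950·a = 36.250 → a = ∂h/∂x = +0.002425
Back-substitute: b = ∂h/∂y = +0.01078.
h(165, 300) = 831.60 + (+0.002425)·(-25) + (+0.01078)·(55) = 831.60 -0.061 +0.593 = 832.132 ft.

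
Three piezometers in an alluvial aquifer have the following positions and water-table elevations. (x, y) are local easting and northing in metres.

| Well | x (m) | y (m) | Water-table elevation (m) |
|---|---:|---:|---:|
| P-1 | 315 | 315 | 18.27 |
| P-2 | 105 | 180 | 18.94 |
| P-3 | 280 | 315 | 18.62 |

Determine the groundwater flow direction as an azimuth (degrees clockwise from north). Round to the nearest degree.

137°

Differences from P-1: to P-2 (Δx, Δy, Δh) = (-210, -135, +0.67); to P-3 = (-35, 0, +0.35).
Determinant of the coordinate differences = (-210)·0 − (-35)·(-135) = -4725.
∂h/∂x = [(+0.67)·0 − (+0.35)·(-135)] / -4725 = -0.01000
∂h/∂y = [(-210)·(+0.35) − (-35)·(+0.67)] / -4725 = +0.01059
Flow direction (−∇h) has components (+0.01000 E, -0.01059 N).
Azimuth = atan2(E, N) = atan2(+0.01000, -0.01059) = 136.6° ≈ 137°.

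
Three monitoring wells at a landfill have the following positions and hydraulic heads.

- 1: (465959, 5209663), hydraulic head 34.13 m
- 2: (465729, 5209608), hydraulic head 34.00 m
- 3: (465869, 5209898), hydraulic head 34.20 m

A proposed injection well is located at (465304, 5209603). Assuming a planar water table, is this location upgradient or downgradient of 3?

downgradient

Differences from 1: to 2 (Δx, Δy, Δh) = (-230, -55, -0.13); to 3 = (-90, 235, +0.07).
Solve a·Δx + b·Δy = Δh: det = (-230)·235 − (-90)·(-55) = -59000.
∂h/∂x = [(-0.13)·235 − (+0.07)·(-55)] / -59000 = +0.0004525
∂h/∂y = [(-230)·(+0.07) − (-90)·(-0.13)] / -59000 = +0.0004712
Head at (465304, 5209603) = 34.13 + (+0.0004525)·(-655) + (+0.0004712)·(-60) = 33.81 m.
That is lower than the 34.20 m at 3, so the point is downgradient.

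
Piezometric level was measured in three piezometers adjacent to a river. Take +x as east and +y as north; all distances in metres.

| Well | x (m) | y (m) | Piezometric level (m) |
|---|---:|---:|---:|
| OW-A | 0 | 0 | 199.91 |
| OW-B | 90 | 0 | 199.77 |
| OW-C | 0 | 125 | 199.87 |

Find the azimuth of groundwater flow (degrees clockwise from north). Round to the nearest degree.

∂h/∂x = (199.77 − 199.91) / (90 − 0) = -0.001556
∂h/∂y = (199.87 − 199.91) / (125 − 0) = -0.0003200
Flow direction (−∇h) has components (+0.001556 E, +0.0003200 N).
Azimuth = atan2(E, N) = atan2(+0.001556, +0.0003200) = 78.4° ≈ 078°.

078°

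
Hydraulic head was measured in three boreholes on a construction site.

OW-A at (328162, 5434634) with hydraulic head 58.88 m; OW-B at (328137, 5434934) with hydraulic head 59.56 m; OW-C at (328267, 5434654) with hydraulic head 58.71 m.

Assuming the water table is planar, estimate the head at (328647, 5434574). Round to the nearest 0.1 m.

Taking OW-A as reference: OW-B−OW-A = (-25, 300, +0.68); OW-C−OW-A = (105, 20, -0.17).
Solve a·Δx + b·Δy = Δh: det = (-25)·20 − 105·300 = -32000.
∂h/∂x = [(+0.68)·20 − (-0.17)·300] / -32000 = -0.002019
∂h/∂y = [(-25)·(-0.17) − 105·(+0.68)] / -32000 = +0.002098
h(328647, 5434574) = 58.88 + (-0.002019)·(485) + (+0.002098)·(-60) = 58.88 -0.979 -0.126 = 57.775 m.

57.8 m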